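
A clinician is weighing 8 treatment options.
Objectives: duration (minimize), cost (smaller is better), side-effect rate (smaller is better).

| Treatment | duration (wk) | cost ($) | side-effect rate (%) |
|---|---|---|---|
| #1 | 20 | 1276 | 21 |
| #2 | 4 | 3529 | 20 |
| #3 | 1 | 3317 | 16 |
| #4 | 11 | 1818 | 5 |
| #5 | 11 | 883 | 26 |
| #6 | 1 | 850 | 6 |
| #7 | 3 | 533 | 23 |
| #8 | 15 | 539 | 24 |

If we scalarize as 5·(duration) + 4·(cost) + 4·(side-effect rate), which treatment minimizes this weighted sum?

#1: 5·20 + 4·1276 + 4·21 = 5288
#2: 5·4 + 4·3529 + 4·20 = 14216
#3: 5·1 + 4·3317 + 4·16 = 13337
#4: 5·11 + 4·1818 + 4·5 = 7347
#5: 5·11 + 4·883 + 4·26 = 3691
#6: 5·1 + 4·850 + 4·6 = 3429
#7: 5·3 + 4·533 + 4·23 = 2239
#8: 5·15 + 4·539 + 4·24 = 2327
Lowest: #7 at 2239.

#7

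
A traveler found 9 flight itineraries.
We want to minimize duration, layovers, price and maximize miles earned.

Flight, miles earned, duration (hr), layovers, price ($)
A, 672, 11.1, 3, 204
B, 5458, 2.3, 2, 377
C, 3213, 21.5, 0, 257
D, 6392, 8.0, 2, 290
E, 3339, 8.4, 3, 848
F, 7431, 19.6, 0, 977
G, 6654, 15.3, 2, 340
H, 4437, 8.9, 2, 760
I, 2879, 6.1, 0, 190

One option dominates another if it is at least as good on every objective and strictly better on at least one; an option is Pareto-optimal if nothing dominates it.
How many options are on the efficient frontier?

6

A: dominated by I (miles earned 2879≥672, duration 6.1≤11.1, layovers 0≤3, price 190≤204).
B: not dominated (best duration).
C: not dominated.
D: not dominated.
E: dominated by B (miles earned 5458≥3339, duration 2.3≤8.4, layovers 2≤3, price 377≤848).
F: not dominated (best miles earned).
G: not dominated.
H: dominated by B (miles earned 5458≥4437, duration 2.3≤8.9, layovers 2≤2, price 377≤760).
I: not dominated (best price).
Pareto-optimal: B, C, D, F, G, I → 6.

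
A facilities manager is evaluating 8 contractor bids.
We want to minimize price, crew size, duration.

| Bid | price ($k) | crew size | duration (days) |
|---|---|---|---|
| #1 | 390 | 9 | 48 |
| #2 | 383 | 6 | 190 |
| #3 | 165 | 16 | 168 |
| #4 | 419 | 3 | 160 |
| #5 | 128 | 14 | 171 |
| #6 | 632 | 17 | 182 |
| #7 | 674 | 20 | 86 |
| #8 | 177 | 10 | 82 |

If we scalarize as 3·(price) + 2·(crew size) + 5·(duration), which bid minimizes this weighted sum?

#8

#1: 3·390 + 2·9 + 5·48 = 1428
#2: 3·383 + 2·6 + 5·190 = 2111
#3: 3·165 + 2·16 + 5·168 = 1367
#4: 3·419 + 2·3 + 5·160 = 2063
#5: 3·128 + 2·14 + 5·171 = 1267
#6: 3·632 + 2·17 + 5·182 = 2840
#7: 3·674 + 2·20 + 5·86 = 2492
#8: 3·177 + 2·10 + 5·82 = 961
Lowest: #8 at 961.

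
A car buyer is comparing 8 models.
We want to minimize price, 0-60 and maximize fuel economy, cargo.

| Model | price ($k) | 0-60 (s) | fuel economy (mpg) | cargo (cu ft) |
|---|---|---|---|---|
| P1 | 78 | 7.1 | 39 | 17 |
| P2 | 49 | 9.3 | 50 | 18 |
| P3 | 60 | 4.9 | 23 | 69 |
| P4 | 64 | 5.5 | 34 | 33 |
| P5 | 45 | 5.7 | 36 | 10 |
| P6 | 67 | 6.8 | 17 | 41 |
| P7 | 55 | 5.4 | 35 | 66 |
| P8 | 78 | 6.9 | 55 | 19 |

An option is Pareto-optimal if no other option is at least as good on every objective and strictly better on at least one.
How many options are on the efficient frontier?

5

P1: dominated by P8 (price 78≤78, 0-60 6.9≤7.1, fuel economy 55≥39, cargo 19≥17).
P2: not dominated.
P3: not dominated (best 0-60).
P4: dominated by P7 (price 55≤64, 0-60 5.4≤5.5, fuel economy 35≥34, cargo 66≥33).
P5: not dominated (best price).
P6: dominated by P3 (price 60≤67, 0-60 4.9≤6.8, fuel economy 23≥17, cargo 69≥41).
P7: not dominated.
P8: not dominated (best fuel economy).
Pareto-optimal: P2, P3, P5, P7, P8 → 5.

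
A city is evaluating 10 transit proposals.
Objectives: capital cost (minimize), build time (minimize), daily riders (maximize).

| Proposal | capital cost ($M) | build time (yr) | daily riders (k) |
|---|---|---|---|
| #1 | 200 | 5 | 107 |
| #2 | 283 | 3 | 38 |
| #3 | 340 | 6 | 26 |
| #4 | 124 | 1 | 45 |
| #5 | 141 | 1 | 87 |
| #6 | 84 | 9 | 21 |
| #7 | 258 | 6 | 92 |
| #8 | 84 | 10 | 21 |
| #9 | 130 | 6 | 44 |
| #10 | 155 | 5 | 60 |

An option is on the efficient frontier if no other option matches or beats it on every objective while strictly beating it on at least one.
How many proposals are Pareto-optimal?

#1: not dominated (best daily riders).
#2: dominated by #4 (capital cost 124≤283, build time 1≤3, daily riders 45≥38).
#3: dominated by #1 (capital cost 200≤340, build time 5≤6, daily riders 107≥26).
#4: not dominated.
#5: not dominated.
#6: not dominated.
#7: dominated by #1 (capital cost 200≤258, build time 5≤6, daily riders 107≥92).
#8: dominated by #6 (capital cost 84≤84, build time 9≤10, daily riders 21≥21).
#9: dominated by #4 (capital cost 124≤130, build time 1≤6, daily riders 45≥44).
#10: dominated by #5 (capital cost 141≤155, build time 1≤5, daily riders 87≥60).
Pareto-optimal: #1, #4, #5, #6 → 4.

4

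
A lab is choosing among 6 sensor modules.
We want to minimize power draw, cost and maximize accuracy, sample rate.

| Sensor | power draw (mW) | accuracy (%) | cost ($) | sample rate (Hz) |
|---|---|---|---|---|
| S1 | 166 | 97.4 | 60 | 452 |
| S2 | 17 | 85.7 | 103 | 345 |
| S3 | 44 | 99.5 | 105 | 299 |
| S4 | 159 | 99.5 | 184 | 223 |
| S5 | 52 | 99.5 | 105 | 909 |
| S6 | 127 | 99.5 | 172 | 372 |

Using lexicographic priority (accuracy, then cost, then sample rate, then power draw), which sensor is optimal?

First maximize accuracy: best is 99.5, kept {S3, S4, S5, S6}.
Then minimize cost: best is 105, kept {S3, S5}.
Then maximize sample rate: best is 909, kept {S5}.

S5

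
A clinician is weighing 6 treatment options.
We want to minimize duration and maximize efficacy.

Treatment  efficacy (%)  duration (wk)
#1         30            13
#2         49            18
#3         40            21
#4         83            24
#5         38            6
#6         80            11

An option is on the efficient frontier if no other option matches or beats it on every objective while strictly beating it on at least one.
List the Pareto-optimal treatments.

#4, #5, #6

#1: dominated by #5 (efficacy 38≥30, duration 6≤13).
#2: dominated by #6 (efficacy 80≥49, duration 11≤18).
#3: dominated by #2 (efficacy 49≥40, duration 18≤21).
#4: not dominated (best efficacy).
#5: not dominated (best duration).
#6: not dominated.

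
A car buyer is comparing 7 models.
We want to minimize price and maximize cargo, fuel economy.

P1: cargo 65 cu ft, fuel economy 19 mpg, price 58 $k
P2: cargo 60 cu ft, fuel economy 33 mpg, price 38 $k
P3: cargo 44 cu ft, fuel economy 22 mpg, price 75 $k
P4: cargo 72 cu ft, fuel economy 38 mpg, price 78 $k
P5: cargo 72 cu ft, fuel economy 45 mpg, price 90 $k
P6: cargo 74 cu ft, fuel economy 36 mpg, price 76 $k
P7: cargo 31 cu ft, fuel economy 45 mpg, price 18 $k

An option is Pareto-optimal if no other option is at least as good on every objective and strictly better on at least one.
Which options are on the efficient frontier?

P1, P2, P4, P5, P6, P7

P1: not dominated.
P2: not dominated.
P3: dominated by P2 (cargo 60≥44, fuel economy 33≥22, price 38≤75).
P4: not dominated.
P5: not dominated.
P6: not dominated (best cargo).
P7: not dominated (best price).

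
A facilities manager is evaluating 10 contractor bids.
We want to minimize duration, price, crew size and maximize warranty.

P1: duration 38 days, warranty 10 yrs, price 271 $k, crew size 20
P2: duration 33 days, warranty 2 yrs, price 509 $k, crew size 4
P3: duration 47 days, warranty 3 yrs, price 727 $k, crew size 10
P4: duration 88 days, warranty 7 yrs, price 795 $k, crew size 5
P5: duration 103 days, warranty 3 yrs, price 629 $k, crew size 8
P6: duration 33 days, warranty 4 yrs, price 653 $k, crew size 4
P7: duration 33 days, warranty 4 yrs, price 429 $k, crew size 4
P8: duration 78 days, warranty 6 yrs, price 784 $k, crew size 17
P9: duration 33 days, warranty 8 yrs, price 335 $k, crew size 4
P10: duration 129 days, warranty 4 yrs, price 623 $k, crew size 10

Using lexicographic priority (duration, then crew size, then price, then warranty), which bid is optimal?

P9

First minimize duration: best is 33, kept {P2, P6, P7, P9}.
Then minimize crew size: best is 4, kept {P2, P6, P7, P9}.
Then minimize price: best is 335, kept {P9}.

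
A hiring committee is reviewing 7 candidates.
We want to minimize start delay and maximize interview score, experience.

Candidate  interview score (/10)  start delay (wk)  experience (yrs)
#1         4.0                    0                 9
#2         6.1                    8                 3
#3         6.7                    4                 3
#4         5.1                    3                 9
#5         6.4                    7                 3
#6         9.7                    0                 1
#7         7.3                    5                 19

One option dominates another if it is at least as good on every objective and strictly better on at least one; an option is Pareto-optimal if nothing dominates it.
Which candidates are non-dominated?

#1: not dominated.
#2: dominated by #3 (interview score 6.7≥6.1, start delay 4≤8, experience 3≥3).
#3: not dominated.
#4: not dominated.
#5: dominated by #3 (interview score 6.7≥6.4, start delay 4≤7, experience 3≥3).
#6: not dominated (best interview score).
#7: not dominated (best experience).

#1, #3, #4, #6, #7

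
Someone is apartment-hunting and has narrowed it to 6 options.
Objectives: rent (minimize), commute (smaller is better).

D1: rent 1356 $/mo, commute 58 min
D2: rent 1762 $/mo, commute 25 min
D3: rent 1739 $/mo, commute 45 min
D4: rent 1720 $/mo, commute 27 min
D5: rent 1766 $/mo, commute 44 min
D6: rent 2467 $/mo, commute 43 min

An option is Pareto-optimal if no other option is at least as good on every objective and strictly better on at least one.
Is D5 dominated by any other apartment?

Yes

D2 vs D5: rent 1762≤1766, commute 25≤44 — D2 is at least as good on every objective and strictly better on at least one, so D2 dominates D5.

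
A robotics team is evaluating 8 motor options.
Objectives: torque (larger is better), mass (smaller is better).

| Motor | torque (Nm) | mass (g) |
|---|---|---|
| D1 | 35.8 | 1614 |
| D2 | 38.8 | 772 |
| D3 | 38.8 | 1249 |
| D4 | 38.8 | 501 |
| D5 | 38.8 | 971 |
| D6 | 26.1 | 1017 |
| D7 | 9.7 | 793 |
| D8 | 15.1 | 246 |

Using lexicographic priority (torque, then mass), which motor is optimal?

First maximize torque: best is 38.8, kept {D2, D3, D4, D5}.
Then minimize mass: best is 501, kept {D4}.

D4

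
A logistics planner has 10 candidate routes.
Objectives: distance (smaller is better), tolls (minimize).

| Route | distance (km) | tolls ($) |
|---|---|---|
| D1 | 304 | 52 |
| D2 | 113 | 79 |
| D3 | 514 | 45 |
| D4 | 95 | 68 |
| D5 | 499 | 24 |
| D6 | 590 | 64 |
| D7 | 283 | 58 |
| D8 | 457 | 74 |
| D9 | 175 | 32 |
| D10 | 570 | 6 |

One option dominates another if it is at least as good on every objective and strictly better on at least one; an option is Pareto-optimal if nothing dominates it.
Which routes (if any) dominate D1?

D9

D9: distance 175≤304, tolls 32≤52 — dominates D1.
Others (D2, D3, D4, D5, D6, D7, D8, D10) are each worse than D1 on at least one objective.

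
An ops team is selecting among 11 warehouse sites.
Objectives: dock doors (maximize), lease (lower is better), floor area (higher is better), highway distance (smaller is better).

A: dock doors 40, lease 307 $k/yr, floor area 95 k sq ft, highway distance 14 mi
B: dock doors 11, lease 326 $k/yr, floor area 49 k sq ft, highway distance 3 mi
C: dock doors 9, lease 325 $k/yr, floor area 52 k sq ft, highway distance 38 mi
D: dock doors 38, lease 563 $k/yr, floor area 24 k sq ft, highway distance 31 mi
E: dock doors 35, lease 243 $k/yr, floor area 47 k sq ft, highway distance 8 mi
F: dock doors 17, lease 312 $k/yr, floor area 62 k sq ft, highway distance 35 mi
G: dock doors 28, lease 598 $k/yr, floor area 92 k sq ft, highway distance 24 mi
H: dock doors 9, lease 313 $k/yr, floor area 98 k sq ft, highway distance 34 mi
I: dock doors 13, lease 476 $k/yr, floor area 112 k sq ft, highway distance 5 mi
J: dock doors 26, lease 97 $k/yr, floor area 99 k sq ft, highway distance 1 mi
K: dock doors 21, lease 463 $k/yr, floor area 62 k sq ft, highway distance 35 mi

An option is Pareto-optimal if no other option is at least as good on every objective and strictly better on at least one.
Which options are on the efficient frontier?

A, E, I, J

A: not dominated (best dock doors).
B: dominated by J (dock doors 26≥11, lease 97≤326, floor area 99≥49, highway distance 1≤3).
C: dominated by A (dock doors 40≥9, lease 307≤325, floor area 95≥52, highway distance 14≤38).
D: dominated by A (dock doors 40≥38, lease 307≤563, floor area 95≥24, highway distance 14≤31).
E: not dominated.
F: dominated by A (dock doors 40≥17, lease 307≤312, floor area 95≥62, highway distance 14≤35).
G: dominated by A (dock doors 40≥28, lease 307≤598, floor area 95≥92, highway distance 14≤24).
H: dominated by J (dock doors 26≥9, lease 97≤313, floor area 99≥98, highway distance 1≤34).
I: not dominated (best floor area).
J: not dominated (best lease).
K: dominated by A (dock doors 40≥21, lease 307≤463, floor area 95≥62, highway distance 14≤35).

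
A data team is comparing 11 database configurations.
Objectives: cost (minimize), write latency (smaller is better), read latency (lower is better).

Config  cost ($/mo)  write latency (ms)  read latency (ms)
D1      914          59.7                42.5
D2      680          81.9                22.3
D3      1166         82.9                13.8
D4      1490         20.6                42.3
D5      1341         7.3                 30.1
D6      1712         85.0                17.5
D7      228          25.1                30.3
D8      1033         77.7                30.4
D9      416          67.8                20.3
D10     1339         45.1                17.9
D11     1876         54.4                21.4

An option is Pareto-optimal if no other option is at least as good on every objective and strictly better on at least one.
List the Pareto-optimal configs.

D3, D5, D7, D9, D10

D1: dominated by D7 (cost 228≤914, write latency 25.1≤59.7, read latency 30.3≤42.5).
D2: dominated by D9 (cost 416≤680, write latency 67.8≤81.9, read latency 20.3≤22.3).
D3: not dominated (best read latency).
D4: dominated by D5 (cost 1341≤1490, write latency 7.3≤20.6, read latency 30.1≤42.3).
D5: not dominated (best write latency).
D6: dominated by D3 (cost 1166≤1712, write latency 82.9≤85.0, read latency 13.8≤17.5).
D7: not dominated (best cost).
D8: dominated by D7 (cost 228≤1033, write latency 25.1≤77.7, read latency 30.3≤30.4).
D9: not dominated.
D10: not dominated.
D11: dominated by D10 (cost 1339≤1876, write latency 45.1≤54.4, read latency 17.9≤21.4).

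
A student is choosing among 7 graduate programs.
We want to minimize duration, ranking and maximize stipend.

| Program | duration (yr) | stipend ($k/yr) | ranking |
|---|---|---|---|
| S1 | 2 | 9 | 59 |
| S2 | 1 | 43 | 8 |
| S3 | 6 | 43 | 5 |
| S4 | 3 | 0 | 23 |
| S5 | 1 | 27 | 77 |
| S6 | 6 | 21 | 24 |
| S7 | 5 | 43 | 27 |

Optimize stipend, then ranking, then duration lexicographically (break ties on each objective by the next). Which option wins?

First maximize stipend: best is 43, kept {S2, S3, S7}.
Then minimize ranking: best is 5, kept {S3}.

S3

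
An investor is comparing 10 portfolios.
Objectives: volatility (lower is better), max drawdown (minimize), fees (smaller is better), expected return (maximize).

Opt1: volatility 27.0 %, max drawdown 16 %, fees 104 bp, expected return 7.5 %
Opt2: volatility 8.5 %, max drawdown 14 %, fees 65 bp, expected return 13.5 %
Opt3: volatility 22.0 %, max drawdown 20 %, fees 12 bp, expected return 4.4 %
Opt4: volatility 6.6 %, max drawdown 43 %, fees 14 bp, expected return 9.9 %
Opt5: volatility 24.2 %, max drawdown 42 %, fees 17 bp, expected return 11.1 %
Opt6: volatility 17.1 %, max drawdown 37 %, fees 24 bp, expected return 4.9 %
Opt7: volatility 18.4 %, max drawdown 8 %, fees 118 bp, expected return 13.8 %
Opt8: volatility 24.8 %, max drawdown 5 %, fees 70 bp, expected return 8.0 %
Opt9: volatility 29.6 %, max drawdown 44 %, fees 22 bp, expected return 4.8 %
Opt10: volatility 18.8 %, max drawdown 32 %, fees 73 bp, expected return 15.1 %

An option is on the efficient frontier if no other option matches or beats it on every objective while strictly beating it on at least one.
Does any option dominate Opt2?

No

Opt1: worse on volatility (27.0 vs 8.5).
Opt3: worse on volatility (22.0 vs 8.5).
Opt4: worse on max drawdown (43 vs 14).
Opt5: worse on volatility (24.2 vs 8.5).
Opt6: worse on volatility (17.1 vs 8.5).
Opt7: worse on volatility (18.4 vs 8.5).
Opt8: worse on volatility (24.8 vs 8.5).
Opt9: worse on volatility (29.6 vs 8.5).
Opt10: worse on volatility (18.8 vs 8.5).
No option is at least as good as Opt2 on every objective and strictly better on one.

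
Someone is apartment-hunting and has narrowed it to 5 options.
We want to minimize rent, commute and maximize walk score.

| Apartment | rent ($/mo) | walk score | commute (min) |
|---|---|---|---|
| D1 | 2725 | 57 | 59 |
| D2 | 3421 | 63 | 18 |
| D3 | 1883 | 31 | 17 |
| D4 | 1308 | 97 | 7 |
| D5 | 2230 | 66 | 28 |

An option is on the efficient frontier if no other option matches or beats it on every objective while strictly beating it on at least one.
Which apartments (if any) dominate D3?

D4: rent 1308≤1883, walk score 97≥31, commute 7≤17 — dominates D3.
Others (D1, D2, D5) are each worse than D3 on at least one objective.

D4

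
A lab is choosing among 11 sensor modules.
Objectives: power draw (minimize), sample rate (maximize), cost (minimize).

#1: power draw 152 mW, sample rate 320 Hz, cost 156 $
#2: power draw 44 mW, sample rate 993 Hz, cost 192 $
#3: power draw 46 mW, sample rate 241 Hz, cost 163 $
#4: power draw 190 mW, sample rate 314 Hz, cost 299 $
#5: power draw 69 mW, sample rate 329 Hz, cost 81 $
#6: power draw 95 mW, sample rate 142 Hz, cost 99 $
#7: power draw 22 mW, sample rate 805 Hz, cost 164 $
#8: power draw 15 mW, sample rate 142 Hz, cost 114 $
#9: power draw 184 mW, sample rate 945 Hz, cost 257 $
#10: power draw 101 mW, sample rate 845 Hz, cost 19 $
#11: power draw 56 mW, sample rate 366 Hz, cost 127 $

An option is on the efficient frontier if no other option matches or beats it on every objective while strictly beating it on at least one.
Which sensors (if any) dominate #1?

#5: power draw 69≤152, sample rate 329≥320, cost 81≤156 — dominates #1.
#10: power draw 101≤152, sample rate 845≥320, cost 19≤156 — dominates #1.
#11: power draw 56≤152, sample rate 366≥320, cost 127≤156 — dominates #1.
Others (#2, #3, #4, #6, #7, #8, #9) are each worse than #1 on at least one objective.

#5, #10, #11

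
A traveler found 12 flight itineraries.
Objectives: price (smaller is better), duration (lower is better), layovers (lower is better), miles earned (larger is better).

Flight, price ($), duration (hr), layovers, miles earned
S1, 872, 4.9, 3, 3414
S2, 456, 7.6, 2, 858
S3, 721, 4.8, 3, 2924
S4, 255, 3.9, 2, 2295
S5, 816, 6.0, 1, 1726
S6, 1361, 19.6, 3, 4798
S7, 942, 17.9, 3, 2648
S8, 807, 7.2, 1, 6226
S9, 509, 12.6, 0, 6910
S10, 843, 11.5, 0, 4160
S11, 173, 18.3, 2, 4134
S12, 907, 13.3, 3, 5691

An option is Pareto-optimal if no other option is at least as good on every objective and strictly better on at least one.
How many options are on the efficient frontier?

8

S1: not dominated.
S2: dominated by S4 (price 255≤456, duration 3.9≤7.6, layovers 2≤2, miles earned 2295≥858).
S3: not dominated.
S4: not dominated (best duration).
S5: not dominated.
S6: dominated by S8 (price 807≤1361, duration 7.2≤19.6, layovers 1≤3, miles earned 6226≥4798).
S7: dominated by S1 (price 872≤942, duration 4.9≤17.9, layovers 3≤3, miles earned 3414≥2648).
S8: not dominated.
S9: not dominated (best miles earned).
S10: not dominated.
S11: not dominated (best price).
S12: dominated by S8 (price 807≤907, duration 7.2≤13.3, layovers 1≤3, miles earned 6226≥5691).
Pareto-optimal: S1, S3, S4, S5, S8, S9, S10, S11 → 8.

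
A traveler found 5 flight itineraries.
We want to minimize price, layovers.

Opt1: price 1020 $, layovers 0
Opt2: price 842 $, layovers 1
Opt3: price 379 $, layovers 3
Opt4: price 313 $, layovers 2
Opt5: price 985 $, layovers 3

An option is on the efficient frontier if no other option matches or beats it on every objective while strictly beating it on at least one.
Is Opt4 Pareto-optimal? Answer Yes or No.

Yes

Opt1: worse on price (1020 vs 313).
Opt2: worse on price (842 vs 313).
Opt3: worse on price (379 vs 313).
Opt5: worse on price (985 vs 313).
No option is at least as good as Opt4 on every objective and strictly better on one.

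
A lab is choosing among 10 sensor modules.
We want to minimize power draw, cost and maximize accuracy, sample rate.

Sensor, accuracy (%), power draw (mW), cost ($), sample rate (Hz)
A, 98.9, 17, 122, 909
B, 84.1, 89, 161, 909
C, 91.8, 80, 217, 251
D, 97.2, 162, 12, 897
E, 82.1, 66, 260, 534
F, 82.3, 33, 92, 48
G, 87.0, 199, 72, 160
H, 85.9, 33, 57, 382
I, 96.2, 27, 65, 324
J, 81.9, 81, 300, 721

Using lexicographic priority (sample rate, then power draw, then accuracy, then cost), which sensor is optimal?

First maximize sample rate: best is 909, kept {A, B}.
Then minimize power draw: best is 17, kept {A}.

A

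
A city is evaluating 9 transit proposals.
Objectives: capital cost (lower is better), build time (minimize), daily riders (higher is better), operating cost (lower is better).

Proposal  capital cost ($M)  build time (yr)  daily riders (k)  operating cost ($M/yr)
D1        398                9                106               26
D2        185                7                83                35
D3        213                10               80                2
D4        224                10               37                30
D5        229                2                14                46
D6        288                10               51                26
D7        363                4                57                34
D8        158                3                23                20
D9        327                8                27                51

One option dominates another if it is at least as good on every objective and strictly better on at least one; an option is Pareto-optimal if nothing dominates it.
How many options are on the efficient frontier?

D1: not dominated (best daily riders).
D2: not dominated.
D3: not dominated (best operating cost).
D4: dominated by D3 (capital cost 213≤224, build time 10≤10, daily riders 80≥37, operating cost 2≤30).
D5: not dominated (best build time).
D6: dominated by D3 (capital cost 213≤288, build time 10≤10, daily riders 80≥51, operating cost 2≤26).
D7: not dominated.
D8: not dominated (best capital cost).
D9: dominated by D2 (capital cost 185≤327, build time 7≤8, daily riders 83≥27, operating cost 35≤51).
Pareto-optimal: D1, D2, D3, D5, D7, D8 → 6.

6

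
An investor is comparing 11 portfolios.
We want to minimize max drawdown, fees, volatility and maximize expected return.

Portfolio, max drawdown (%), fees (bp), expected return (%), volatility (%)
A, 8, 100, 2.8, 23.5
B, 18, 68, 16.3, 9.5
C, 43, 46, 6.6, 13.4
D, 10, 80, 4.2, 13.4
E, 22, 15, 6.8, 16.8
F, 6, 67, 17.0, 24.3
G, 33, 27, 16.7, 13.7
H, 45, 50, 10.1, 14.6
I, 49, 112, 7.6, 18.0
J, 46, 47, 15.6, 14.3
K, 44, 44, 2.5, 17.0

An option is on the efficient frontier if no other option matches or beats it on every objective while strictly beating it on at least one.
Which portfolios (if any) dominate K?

E: max drawdown 22≤44, fees 15≤44, expected return 6.8≥2.5, volatility 16.8≤17.0 — dominates K.
G: max drawdown 33≤44, fees 27≤44, expected return 16.7≥2.5, volatility 13.7≤17.0 — dominates K.
Others (A, B, C, D, F, H, I, J) are each worse than K on at least one objective.

E, G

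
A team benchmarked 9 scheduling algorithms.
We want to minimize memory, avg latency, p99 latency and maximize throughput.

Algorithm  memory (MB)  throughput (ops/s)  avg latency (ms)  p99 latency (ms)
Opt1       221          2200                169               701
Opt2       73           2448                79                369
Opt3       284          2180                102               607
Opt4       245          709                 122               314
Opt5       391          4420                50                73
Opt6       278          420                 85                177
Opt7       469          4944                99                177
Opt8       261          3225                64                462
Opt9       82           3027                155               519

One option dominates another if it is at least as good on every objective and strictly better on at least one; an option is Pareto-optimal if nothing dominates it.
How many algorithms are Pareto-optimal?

7

Opt1: dominated by Opt2 (memory 73≤221, throughput 2448≥2200, avg latency 79≤169, p99 latency 369≤701).
Opt2: not dominated (best memory).
Opt3: dominated by Opt2 (memory 73≤284, throughput 2448≥2180, avg latency 79≤102, p99 latency 369≤607).
Opt4: not dominated.
Opt5: not dominated (best avg latency).
Opt6: not dominated.
Opt7: not dominated (best throughput).
Opt8: not dominated.
Opt9: not dominated.
Pareto-optimal: Opt2, Opt4, Opt5, Opt6, Opt7, Opt8, Opt9 → 7.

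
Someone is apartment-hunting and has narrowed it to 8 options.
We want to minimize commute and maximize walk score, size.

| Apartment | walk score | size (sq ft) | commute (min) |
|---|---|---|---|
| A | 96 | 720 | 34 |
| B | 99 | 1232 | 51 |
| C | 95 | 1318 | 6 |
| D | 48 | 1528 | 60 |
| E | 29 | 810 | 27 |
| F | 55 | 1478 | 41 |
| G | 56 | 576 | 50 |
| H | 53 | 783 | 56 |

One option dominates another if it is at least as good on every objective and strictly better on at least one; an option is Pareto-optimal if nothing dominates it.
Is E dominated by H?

No

H vs E: H is worse on size (783 vs 810), so it does not dominate E.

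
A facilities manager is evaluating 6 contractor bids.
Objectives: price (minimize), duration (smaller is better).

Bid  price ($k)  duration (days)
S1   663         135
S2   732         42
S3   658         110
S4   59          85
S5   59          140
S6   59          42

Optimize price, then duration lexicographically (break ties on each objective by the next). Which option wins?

First minimize price: best is 59, kept {S4, S5, S6}.
Then minimize duration: best is 42, kept {S6}.

S6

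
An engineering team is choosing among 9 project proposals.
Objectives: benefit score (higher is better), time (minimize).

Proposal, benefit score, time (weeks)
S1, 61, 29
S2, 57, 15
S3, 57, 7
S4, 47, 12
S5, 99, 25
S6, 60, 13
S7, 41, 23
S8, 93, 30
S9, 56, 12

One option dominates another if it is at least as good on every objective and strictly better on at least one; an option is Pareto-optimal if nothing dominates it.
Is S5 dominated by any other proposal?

No

S1: worse on benefit score (61 vs 99).
S2: worse on benefit score (57 vs 99).
S3: worse on benefit score (57 vs 99).
S4: worse on benefit score (47 vs 99).
S6: worse on benefit score (60 vs 99).
S7: worse on benefit score (41 vs 99).
S8: worse on benefit score (93 vs 99).
S9: worse on benefit score (56 vs 99).
No option is at least as good as S5 on every objective and strictly better on one.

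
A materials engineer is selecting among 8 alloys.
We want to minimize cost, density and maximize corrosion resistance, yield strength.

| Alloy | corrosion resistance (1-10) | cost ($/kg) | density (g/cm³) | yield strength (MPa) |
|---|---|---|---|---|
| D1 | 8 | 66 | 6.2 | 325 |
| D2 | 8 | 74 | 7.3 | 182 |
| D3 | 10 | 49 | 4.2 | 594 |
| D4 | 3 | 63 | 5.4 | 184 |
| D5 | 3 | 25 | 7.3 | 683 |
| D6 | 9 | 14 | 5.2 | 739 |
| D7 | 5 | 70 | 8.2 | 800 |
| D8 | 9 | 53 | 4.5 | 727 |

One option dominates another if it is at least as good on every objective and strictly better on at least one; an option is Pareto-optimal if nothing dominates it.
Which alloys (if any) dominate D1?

D3, D6, D8

D3: corrosion resistance 10≥8, cost 49≤66, density 4.2≤6.2, yield strength 594≥325 — dominates D1.
D6: corrosion resistance 9≥8, cost 14≤66, density 5.2≤6.2, yield strength 739≥325 — dominates D1.
D8: corrosion resistance 9≥8, cost 53≤66, density 4.5≤6.2, yield strength 727≥325 — dominates D1.
Others (D2, D4, D5, D7) are each worse than D1 on at least one objective.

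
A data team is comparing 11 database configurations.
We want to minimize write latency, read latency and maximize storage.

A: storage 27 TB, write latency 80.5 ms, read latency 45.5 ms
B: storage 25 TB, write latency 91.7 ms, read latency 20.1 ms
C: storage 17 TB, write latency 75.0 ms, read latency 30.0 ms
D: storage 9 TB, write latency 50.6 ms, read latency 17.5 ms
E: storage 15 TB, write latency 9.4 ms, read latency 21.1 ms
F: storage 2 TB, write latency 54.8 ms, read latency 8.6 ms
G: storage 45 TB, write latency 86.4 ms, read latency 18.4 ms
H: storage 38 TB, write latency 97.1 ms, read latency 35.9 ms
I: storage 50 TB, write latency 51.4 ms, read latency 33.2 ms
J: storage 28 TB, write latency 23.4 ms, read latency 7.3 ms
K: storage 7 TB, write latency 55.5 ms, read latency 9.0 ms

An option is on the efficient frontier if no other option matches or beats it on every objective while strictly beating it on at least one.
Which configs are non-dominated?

A: dominated by I (storage 50≥27, write latency 51.4≤80.5, read latency 33.2≤45.5).
B: dominated by G (storage 45≥25, write latency 86.4≤91.7, read latency 18.4≤20.1).
C: dominated by J (storage 28≥17, write latency 23.4≤75.0, read latency 7.3≤30.0).
D: dominated by J (storage 28≥9, write latency 23.4≤50.6, read latency 7.3≤17.5).
E: not dominated (best write latency).
F: dominated by J (storage 28≥2, write latency 23.4≤54.8, read latency 7.3≤8.6).
G: not dominated.
H: dominated by G (storage 45≥38, write latency 86.4≤97.1, read latency 18.4≤35.9).
I: not dominated (best storage).
J: not dominated (best read latency).
K: dominated by J (storage 28≥7, write latency 23.4≤55.5, read latency 7.3≤9.0).

E, G, I, J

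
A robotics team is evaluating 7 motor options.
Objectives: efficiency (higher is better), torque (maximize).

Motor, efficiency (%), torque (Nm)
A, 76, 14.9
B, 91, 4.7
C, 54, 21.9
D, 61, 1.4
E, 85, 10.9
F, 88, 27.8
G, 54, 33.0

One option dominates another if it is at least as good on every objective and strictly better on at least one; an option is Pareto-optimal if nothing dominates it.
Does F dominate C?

Yes

F vs C: efficiency 88≥54, torque 27.8≥21.9 — F is at least as good on every objective with at least one strict improvement.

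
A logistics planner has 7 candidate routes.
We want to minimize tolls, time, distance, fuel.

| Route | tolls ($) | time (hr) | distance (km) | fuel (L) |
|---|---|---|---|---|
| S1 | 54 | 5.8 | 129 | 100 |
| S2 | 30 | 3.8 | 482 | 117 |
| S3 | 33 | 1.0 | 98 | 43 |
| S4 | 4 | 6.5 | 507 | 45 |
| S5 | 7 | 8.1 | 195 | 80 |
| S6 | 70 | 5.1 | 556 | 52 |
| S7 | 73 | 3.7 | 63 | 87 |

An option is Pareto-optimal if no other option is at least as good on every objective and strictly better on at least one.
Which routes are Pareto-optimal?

S1: dominated by S3 (tolls 33≤54, time 1.0≤5.8, distance 98≤129, fuel 43≤100).
S2: not dominated.
S3: not dominated (best time).
S4: not dominated (best tolls).
S5: not dominated.
S6: dominated by S3 (tolls 33≤70, time 1.0≤5.1, distance 98≤556, fuel 43≤52).
S7: not dominated (best distance).

S2, S3, S4, S5, S7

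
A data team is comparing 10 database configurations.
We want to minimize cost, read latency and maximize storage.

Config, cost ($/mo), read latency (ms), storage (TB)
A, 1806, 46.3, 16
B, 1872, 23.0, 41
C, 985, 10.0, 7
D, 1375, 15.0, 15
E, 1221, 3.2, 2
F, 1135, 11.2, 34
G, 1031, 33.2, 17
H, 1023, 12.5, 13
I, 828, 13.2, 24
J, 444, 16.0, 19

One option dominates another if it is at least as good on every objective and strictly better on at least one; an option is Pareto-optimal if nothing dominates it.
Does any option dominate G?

Yes

I vs G: cost 828≤1031, read latency 13.2≤33.2, storage 24≥17 — I is at least as good on every objective and strictly better on at least one, so I dominates G.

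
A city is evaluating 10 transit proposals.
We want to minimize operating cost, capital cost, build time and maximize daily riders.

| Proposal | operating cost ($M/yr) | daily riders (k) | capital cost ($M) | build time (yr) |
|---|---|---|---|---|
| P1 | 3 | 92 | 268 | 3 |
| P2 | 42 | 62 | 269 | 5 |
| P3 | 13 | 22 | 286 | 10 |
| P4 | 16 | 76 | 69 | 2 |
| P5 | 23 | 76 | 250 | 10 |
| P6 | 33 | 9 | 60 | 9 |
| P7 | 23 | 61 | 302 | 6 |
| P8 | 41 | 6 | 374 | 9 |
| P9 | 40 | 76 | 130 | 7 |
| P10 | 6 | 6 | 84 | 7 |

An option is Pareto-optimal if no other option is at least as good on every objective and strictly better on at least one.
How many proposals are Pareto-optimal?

4

P1: not dominated (best operating cost).
P2: dominated by P1 (operating cost 3≤42, daily riders 92≥62, capital cost 268≤269, build time 3≤5).
P3: dominated by P1 (operating cost 3≤13, daily riders 92≥22, capital cost 268≤286, build time 3≤10).
P4: not dominated (best build time).
P5: dominated by P4 (operating cost 16≤23, daily riders 76≥76, capital cost 69≤250, build time 2≤10).
P6: not dominated (best capital cost).
P7: dominated by P1 (operating cost 3≤23, daily riders 92≥61, capital cost 268≤302, build time 3≤6).
P8: dominated by P1 (operating cost 3≤41, daily riders 92≥6, capital cost 268≤374, build time 3≤9).
P9: dominated by P4 (operating cost 16≤40, daily riders 76≥76, capital cost 69≤130, build time 2≤7).
P10: not dominated.
Pareto-optimal: P1, P4, P6, P10 → 4.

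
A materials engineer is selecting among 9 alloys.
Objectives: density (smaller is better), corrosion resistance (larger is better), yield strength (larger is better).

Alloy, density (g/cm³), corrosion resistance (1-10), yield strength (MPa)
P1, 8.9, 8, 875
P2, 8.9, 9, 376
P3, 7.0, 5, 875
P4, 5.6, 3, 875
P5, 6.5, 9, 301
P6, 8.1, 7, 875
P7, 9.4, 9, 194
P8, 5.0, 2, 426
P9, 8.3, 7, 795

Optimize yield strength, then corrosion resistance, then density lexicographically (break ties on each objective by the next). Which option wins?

P1

First maximize yield strength: best is 875, kept {P1, P3, P4, P6}.
Then maximize corrosion resistance: best is 8, kept {P1}.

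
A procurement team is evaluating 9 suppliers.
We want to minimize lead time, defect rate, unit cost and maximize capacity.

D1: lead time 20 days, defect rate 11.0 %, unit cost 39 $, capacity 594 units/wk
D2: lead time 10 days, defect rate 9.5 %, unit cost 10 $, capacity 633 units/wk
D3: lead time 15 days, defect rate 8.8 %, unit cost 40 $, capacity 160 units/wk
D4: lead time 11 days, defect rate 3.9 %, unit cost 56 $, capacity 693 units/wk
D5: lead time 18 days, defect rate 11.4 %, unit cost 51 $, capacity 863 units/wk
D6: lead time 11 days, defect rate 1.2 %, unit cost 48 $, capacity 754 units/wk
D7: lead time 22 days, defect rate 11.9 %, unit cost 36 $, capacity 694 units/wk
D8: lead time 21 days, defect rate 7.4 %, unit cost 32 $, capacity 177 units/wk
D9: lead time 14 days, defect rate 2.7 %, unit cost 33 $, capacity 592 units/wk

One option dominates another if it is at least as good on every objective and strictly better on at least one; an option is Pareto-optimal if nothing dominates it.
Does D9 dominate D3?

Yes

D9 vs D3: lead time 14≤15, defect rate 2.7≤8.8, unit cost 33≤40, capacity 592≥160 — D9 is at least as good on every objective with at least one strict improvement.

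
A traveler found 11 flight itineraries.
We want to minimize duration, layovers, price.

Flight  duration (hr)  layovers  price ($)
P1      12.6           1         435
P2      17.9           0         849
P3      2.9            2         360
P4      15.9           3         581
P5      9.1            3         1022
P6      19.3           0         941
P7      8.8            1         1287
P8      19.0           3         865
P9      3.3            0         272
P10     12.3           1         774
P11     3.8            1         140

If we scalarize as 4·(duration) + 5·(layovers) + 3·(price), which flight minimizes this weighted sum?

P1: 4·12.6 + 5·1 + 3·435 = 1360.4
P2: 4·17.9 + 5·0 + 3·849 = 2618.6
P3: 4·2.9 + 5·2 + 3·360 = 1101.6
P4: 4·15.9 + 5·3 + 3·581 = 1821.6
P5: 4·9.1 + 5·3 + 3·1022 = 3117.4
P6: 4·19.3 + 5·0 + 3·941 = 2900.2
P7: 4·8.8 + 5·1 + 3·1287 = 3901.2
P8: 4·19.0 + 5·3 + 3·865 = 2686.0
P9: 4·3.3 + 5·0 + 3·272 = 829.2
P10: 4·12.3 + 5·1 + 3·774 = 2376.2
P11: 4·3.8 + 5·1 + 3·140 = 440.2
Lowest: P11 at 440.2.

P11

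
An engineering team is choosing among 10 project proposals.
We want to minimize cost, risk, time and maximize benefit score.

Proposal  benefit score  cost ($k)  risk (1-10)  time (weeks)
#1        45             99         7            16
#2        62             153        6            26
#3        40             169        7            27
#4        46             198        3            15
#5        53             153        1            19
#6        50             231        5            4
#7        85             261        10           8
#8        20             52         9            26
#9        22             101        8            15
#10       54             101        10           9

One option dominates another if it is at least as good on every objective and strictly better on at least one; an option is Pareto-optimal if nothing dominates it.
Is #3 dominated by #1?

Yes

#1 vs #3: benefit score 45≥40, cost 99≤169, risk 7≤7, time 16≤27 — #1 is at least as good on every objective with at least one strict improvement.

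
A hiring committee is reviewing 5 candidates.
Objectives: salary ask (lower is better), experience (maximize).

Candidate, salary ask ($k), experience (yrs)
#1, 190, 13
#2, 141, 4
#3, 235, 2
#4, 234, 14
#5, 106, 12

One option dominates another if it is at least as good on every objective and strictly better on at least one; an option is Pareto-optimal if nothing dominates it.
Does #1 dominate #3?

#1 vs #3: salary ask 190≤235, experience 13≥2 — #1 is at least as good on every objective with at least one strict improvement.

Yes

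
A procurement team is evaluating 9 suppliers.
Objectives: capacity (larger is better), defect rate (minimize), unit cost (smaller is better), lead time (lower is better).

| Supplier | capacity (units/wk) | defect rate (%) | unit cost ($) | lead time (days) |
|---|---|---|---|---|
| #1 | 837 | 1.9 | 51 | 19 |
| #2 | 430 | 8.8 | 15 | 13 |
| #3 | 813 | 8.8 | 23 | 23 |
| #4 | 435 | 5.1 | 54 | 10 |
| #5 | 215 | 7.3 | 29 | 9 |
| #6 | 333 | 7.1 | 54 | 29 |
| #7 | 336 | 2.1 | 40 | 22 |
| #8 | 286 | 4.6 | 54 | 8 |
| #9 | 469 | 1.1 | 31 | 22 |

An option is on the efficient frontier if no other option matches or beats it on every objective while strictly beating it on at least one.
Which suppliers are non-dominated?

#1: not dominated (best capacity).
#2: not dominated (best unit cost).
#3: not dominated.
#4: not dominated.
#5: not dominated.
#6: dominated by #1 (capacity 837≥333, defect rate 1.9≤7.1, unit cost 51≤54, lead time 19≤29).
#7: dominated by #9 (capacity 469≥336, defect rate 1.1≤2.1, unit cost 31≤40, lead time 22≤22).
#8: not dominated (best lead time).
#9: not dominated (best defect rate).

#1, #2, #3, #4, #5, #8, #9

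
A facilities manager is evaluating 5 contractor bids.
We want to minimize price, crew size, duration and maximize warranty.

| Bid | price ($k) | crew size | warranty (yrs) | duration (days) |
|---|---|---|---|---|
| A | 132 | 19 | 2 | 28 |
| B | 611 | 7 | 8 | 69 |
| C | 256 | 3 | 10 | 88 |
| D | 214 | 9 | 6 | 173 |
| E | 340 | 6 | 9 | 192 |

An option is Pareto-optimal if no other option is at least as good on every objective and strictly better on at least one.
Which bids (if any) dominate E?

C: price 256≤340, crew size 3≤6, warranty 10≥9, duration 88≤192 — dominates E.
Others (A, B, D) are each worse than E on at least one objective.

C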